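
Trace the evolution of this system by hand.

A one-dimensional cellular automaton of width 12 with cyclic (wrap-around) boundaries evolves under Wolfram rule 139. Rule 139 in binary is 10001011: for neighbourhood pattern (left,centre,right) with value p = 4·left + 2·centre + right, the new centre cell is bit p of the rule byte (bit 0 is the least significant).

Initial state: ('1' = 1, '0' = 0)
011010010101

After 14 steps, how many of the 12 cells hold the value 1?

8

gen 0: 011010010101
gen 1: 010000100000
gen 2: 100111001111
gen 3: 001110011111
gen 4: 011100111110
gen 5: 111001111100
gen 6: 110011111001
gen 7: 100111110011
gen 8: 001111100111
gen 9: 011111001110
gen 10: 111110011100
gen 11: 111100111001
gen 12: 111001110011
gen 13: 110011100111
gen 14: 100111001111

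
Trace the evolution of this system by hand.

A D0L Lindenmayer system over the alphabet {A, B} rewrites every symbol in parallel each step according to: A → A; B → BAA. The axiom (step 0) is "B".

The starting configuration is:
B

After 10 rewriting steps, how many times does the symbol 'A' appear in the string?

20

0) B
1) BAA
2) BAAAA
3) BAAAAAA
4) BAAAAAAAA
5) BAAAAAAAAAA
6) BAAAAAAAAAAAA
7) BAAAAAAAAAAAAAA
8) BAAAAAAAAAAAAAAAA
9) BAAAAAAAAAAAAAAAAAA
10) BAAAAAAAAAAAAAAAAAAAA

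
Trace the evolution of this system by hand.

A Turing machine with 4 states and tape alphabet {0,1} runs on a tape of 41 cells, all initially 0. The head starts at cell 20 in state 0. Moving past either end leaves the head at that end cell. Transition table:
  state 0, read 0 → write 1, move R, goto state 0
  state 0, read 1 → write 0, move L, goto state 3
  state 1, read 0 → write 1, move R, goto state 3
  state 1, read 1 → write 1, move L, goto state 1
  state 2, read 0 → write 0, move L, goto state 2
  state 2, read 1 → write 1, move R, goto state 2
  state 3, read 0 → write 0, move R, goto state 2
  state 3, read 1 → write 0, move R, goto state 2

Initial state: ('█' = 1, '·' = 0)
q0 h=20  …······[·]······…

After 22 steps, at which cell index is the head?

gen 0: q0 h=20  …······[·]······…
gen 1: q0 h=21  …·····█[·]······…
gen 2: q0 h=22  …····██[·]······…
gen 3: q0 h=23  …···███[·]······…
gen 4: q0 h=24  …··████[·]······…
gen 5: q0 h=25  …·█████[·]······…
gen 6: q0 h=26  …██████[·]······…
gen 7: q0 h=27  …██████[·]······…
gen 8: q0 h=28  …██████[·]······…
gen 9: q0 h=29  …██████[·]······…
gen 10: q0 h=30  …██████[·]······…
gen 11: q0 h=31  …██████[·]······…
gen 12: q0 h=32  …██████[·]······…
gen 13: q0 h=33  …██████[·]······…
gen 14: q0 h=34  …██████[·]······|
gen 15: q0 h=35  …██████[·]·····|
gen 16: q0 h=36  …██████[·]····|
gen 17: q0 h=37  …██████[·]···|
gen 18: q0 h=38  …██████[·]··|
gen 19: q0 h=39  …██████[·]·|
gen 20: q0 h=40  …██████[·]|
gen 21: q0 h=40  …██████[█]|
gen 22: q3 h=39  …██████[█]·|

39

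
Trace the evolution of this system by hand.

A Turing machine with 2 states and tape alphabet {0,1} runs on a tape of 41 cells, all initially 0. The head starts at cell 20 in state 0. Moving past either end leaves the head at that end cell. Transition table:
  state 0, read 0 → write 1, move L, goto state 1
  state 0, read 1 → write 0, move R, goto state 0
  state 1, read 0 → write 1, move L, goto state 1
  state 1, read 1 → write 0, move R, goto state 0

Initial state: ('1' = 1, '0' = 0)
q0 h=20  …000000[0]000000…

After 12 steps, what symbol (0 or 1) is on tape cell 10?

1

t=0: q0 h=20  …000000[0]000000…
t=1: q1 h=19  …000000[0]100000…
t=2: q1 h=18  …000000[0]110000…
t=3: q1 h=17  …000000[0]111000…
t=4: q1 h=16  …000000[0]111100…
t=5: q1 h=15  …000000[0]111110…
t=6: q1 h=14  …000000[0]111111…
t=7: q1 h=13  …000000[0]111111…
t=8: q1 h=12  …000000[0]111111…
t=9: q1 h=11  …000000[0]111111…
t=10: q1 h=10  …000000[0]111111…
t=11: q1 h= 9  …000000[0]111111…
t=12: q1 h= 8  …000000[0]111111…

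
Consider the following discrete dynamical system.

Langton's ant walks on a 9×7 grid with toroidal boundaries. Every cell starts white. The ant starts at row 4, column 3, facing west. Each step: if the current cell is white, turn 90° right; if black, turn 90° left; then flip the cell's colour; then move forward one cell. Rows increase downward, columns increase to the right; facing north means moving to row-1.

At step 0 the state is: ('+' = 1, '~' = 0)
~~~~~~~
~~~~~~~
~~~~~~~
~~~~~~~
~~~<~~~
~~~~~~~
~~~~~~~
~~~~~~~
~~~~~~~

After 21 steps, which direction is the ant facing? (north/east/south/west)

south

[0] ~~~~~~~
~~~~~~~
~~~~~~~
~~~~~~~
~~~<~~~
~~~~~~~
~~~~~~~
~~~~~~~
~~~~~~~
[1] ~~~~~~~
~~~~~~~
~~~~~~~
~~~^~~~
~~~+~~~
~~~~~~~
~~~~~~~
~~~~~~~
~~~~~~~
[2] ~~~~~~~
~~~~~~~
~~~~~~~
~~~+>~~
~~~+~~~
~~~~~~~
~~~~~~~
~~~~~~~
~~~~~~~
[3] ~~~~~~~
~~~~~~~
~~~~~~~
~~~++~~
~~~+v~~
~~~~~~~
~~~~~~~
~~~~~~~
~~~~~~~
[4] ~~~~~~~
~~~~~~~
~~~~~~~
~~~++~~
~~~<+~~
~~~~~~~
~~~~~~~
~~~~~~~
~~~~~~~
[5] ~~~~~~~
~~~~~~~
~~~~~~~
~~~++~~
~~~~+~~
~~~v~~~
~~~~~~~
~~~~~~~
~~~~~~~
[6] ~~~~~~~
~~~~~~~
~~~~~~~
~~~++~~
~~~~+~~
~~<+~~~
~~~~~~~
~~~~~~~
~~~~~~~
[7] ~~~~~~~
~~~~~~~
~~~~~~~
~~~++~~
~~^~+~~
~~++~~~
~~~~~~~
~~~~~~~
~~~~~~~
[8] ~~~~~~~
~~~~~~~
~~~~~~~
~~~++~~
~~+>+~~
~~++~~~
~~~~~~~
~~~~~~~
~~~~~~~
[9] ~~~~~~~
~~~~~~~
~~~~~~~
~~~++~~
~~+++~~
~~+v~~~
~~~~~~~
~~~~~~~
~~~~~~~
[10] ~~~~~~~
~~~~~~~
~~~~~~~
~~~++~~
~~+++~~
~~+~>~~
~~~~~~~
~~~~~~~
~~~~~~~
[11] ~~~~~~~
~~~~~~~
~~~~~~~
~~~++~~
~~+++~~
~~+~+~~
~~~~v~~
~~~~~~~
~~~~~~~
[12] ~~~~~~~
~~~~~~~
~~~~~~~
~~~++~~
~~+++~~
~~+~+~~
~~~<+~~
~~~~~~~
~~~~~~~
[13] ~~~~~~~
~~~~~~~
~~~~~~~
~~~++~~
~~+++~~
~~+^+~~
~~~++~~
~~~~~~~
~~~~~~~
[14] ~~~~~~~
~~~~~~~
~~~~~~~
~~~++~~
~~+++~~
~~++>~~
~~~++~~
~~~~~~~
~~~~~~~
[15] ~~~~~~~
~~~~~~~
~~~~~~~
~~~++~~
~~++^~~
~~++~~~
~~~++~~
~~~~~~~
~~~~~~~
[16] ~~~~~~~
~~~~~~~
~~~~~~~
~~~++~~
~~+<~~~
~~++~~~
~~~++~~
~~~~~~~
~~~~~~~
[17] ~~~~~~~
~~~~~~~
~~~~~~~
~~~++~~
~~+~~~~
~~+v~~~
~~~++~~
~~~~~~~
~~~~~~~
[18] ~~~~~~~
~~~~~~~
~~~~~~~
~~~++~~
~~+~~~~
~~+~>~~
~~~++~~
~~~~~~~
~~~~~~~
[19] ~~~~~~~
~~~~~~~
~~~~~~~
~~~++~~
~~+~~~~
~~+~+~~
~~~+v~~
~~~~~~~
~~~~~~~
[20] ~~~~~~~
~~~~~~~
~~~~~~~
~~~++~~
~~+~~~~
~~+~+~~
~~~+~>~
~~~~~~~
~~~~~~~
[21] ~~~~~~~
~~~~~~~
~~~~~~~
~~~++~~
~~+~~~~
~~+~+~~
~~~+~+~
~~~~~v~
~~~~~~~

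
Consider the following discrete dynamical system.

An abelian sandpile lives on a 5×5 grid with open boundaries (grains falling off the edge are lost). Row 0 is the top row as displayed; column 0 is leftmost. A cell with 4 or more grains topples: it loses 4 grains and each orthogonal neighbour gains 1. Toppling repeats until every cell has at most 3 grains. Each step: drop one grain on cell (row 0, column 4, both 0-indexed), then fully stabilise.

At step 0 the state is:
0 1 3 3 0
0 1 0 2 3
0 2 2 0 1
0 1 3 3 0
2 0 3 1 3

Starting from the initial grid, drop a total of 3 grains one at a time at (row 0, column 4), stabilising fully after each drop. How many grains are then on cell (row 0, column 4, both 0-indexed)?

[0] 0 1 3 3 0
0 1 0 2 3
0 2 2 0 1
0 1 3 3 0
2 0 3 1 3
[1] 0 1 3 3 1
0 1 0 2 3
0 2 2 0 1
0 1 3 3 0
2 0 3 1 3
[2] 0 1 3 3 2
0 1 0 2 3
0 2 2 0 1
0 1 3 3 0
2 0 3 1 3
[3] 0 1 3 3 3
0 1 0 2 3
0 2 2 0 1
0 1 3 3 0
2 0 3 1 3

3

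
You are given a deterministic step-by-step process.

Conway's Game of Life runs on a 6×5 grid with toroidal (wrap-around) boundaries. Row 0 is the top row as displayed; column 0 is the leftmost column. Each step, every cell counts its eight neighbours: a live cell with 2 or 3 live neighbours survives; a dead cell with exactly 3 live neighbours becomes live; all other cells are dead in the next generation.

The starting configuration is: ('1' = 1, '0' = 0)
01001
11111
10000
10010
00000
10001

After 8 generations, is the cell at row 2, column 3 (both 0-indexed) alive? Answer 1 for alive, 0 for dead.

gen 0: 01001
11111
10000
10010
00000
10001
gen 1: 00000
00110
00000
00001
10000
10001
gen 2: 00011
00000
00010
00000
10000
10001
gen 3: 10011
00011
00000
00000
10001
10010
gen 4: 10100
10010
00000
00000
10001
01010
gen 5: 10110
01001
00000
00000
10001
01110
gen 6: 10000
11111
00000
00000
11111
00000
gen 7: 10110
11111
11111
11111
11111
00110
gen 8: 10000
00000
00000
00000
00000
00000

0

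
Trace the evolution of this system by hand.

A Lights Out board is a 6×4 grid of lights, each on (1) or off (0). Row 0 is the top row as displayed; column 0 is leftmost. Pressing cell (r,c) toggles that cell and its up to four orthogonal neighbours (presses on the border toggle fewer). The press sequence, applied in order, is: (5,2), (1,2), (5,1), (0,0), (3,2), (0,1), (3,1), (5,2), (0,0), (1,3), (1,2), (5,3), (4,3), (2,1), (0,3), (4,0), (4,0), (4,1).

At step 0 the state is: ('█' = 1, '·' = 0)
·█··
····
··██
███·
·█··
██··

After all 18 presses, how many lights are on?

k=0  ·█··
····
··██
███·
·█··
██··
k=1  ·█··
····
··██
███·
·██·
█·██
k=2  ·██·
·███
···█
███·
·██·
█·██
k=3  ·██·
·███
···█
███·
··█·
·█·█
k=4  █·█·
████
···█
███·
··█·
·█·█
k=5  █·█·
████
··██
█··█
····
·█·█
k=6  ·█··
█·██
··██
█··█
····
·█·█
k=7  ·█··
█·██
·███
·███
·█··
·█·█
k=8  ·█··
█·██
·███
·███
·██·
··█·
k=9  █···
··██
·███
·███
·██·
··█·
k=10  █··█
····
·██·
·███
·██·
··█·
k=11  █·██
·███
·█··
·███
·██·
··█·
k=12  █·██
·███
·█··
·███
·███
···█
k=13  █·██
·███
·█··
·██·
·█··
····
k=14  █·██
··██
█·█·
··█·
·█··
····
k=15  █···
··█·
█·█·
··█·
·█··
····
k=16  █···
··█·
█·█·
█·█·
█···
█···
k=17  █···
··█·
█·█·
··█·
·█··
····
k=18  █···
··█·
█·█·
·██·
█·█·
·█··

9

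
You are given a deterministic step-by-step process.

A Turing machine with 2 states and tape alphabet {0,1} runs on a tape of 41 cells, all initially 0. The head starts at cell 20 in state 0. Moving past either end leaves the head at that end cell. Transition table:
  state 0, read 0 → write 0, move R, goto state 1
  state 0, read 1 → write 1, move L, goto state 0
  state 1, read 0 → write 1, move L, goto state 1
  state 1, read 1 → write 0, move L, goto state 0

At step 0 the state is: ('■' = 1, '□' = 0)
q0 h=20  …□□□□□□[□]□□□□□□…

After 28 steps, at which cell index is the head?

step 0: q0 h=20  …□□□□□□[□]□□□□□□…
step 1: q1 h=21  …□□□□□□[□]□□□□□□…
step 2: q1 h=20  …□□□□□□[□]■□□□□□…
step 3: q1 h=19  …□□□□□□[□]■■□□□□…
step 4: q1 h=18  …□□□□□□[□]■■■□□□…
step 5: q1 h=17  …□□□□□□[□]■■■■□□…
step 6: q1 h=16  …□□□□□□[□]■■■■■□…
step 7: q1 h=15  …□□□□□□[□]■■■■■■…
step 8: q1 h=14  …□□□□□□[□]■■■■■■…
step 9: q1 h=13  …□□□□□□[□]■■■■■■…
step 10: q1 h=12  …□□□□□□[□]■■■■■■…
step 11: q1 h=11  …□□□□□□[□]■■■■■■…
step 12: q1 h=10  …□□□□□□[□]■■■■■■…
step 13: q1 h= 9  …□□□□□□[□]■■■■■■…
step 14: q1 h= 8  …□□□□□□[□]■■■■■■…
step 15: q1 h= 7  …□□□□□□[□]■■■■■■…
step 16: q1 h= 6  |□□□□□□[□]■■■■■■…
step 17: q1 h= 5  |□□□□□[□]■■■■■■…
step 18: q1 h= 4  |□□□□[□]■■■■■■…
step 19: q1 h= 3  |□□□[□]■■■■■■…
step 20: q1 h= 2  |□□[□]■■■■■■…
step 21: q1 h= 1  |□[□]■■■■■■…
step 22: q1 h= 0  |[□]■■■■■■…
step 23: q1 h= 0  |[■]■■■■■■…
step 24: q0 h= 0  |[□]■■■■■■…
step 25: q1 h= 1  |□[■]■■■■■■…
step 26: q0 h= 0  |[□]□■■■■■…
step 27: q1 h= 1  |□[□]■■■■■■…
step 28: q1 h= 0  |[□]■■■■■■…

0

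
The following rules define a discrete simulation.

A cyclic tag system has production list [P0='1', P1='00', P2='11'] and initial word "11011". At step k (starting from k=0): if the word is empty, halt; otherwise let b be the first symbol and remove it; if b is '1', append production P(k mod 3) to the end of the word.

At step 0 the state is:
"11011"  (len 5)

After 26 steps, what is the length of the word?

[0] "11011"  (len 5)
[1] "10111"  (len 5)
[2] "011100"  (len 6)
[3] "11100"  (len 5)
[4] "11001"  (len 5)
[5] "100100"  (len 6)
[6] "0010011"  (len 7)
[7] "010011"  (len 6)
[8] "10011"  (len 5)
[9] "001111"  (len 6)
[10] "01111"  (len 5)
[11] "1111"  (len 4)
[12] "11111"  (len 5)
[13] "11111"  (len 5)
[14] "111100"  (len 6)
[15] "1110011"  (len 7)
[16] "1100111"  (len 7)
[17] "10011100"  (len 8)
[18] "001110011"  (len 9)
[19] "01110011"  (len 8)
[20] "1110011"  (len 7)
[21] "11001111"  (len 8)
[22] "10011111"  (len 8)
[23] "001111100"  (len 9)
[24] "01111100"  (len 8)
[25] "1111100"  (len 7)
[26] "11110000"  (len 8)

8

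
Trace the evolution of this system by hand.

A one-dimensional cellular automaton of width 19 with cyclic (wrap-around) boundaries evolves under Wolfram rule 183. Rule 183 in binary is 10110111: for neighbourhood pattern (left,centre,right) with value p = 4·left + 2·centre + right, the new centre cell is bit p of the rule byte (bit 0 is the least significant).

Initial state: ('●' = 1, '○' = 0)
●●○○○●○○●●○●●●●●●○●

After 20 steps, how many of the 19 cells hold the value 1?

15

0) ●●○○○●○○●●○●●●●●●○●
1) ●○●●●●●●○○●○●●●●○●○
2) ●●○●●●●○●●●●○●●○●●●
3) ●○●○●●○●○●●○●○○●○●●
4) ○●●●○○●●●○○●●●●●●○●
5) ●○●○●●○●○●●○●●●●○●●
6) ○●●●○○●●●○○●○●●○●○●
7) ●○●○●●○●○●●●●○○●●●●
8) ○●●●○○●●●○●●○●●○●●●
9) ●○●○●●○●○●○○●○○●○●○
10) ●●●●○○●●●●●●●●●●●●●
11) ●●●○●●○●●●●●●●●●●●●
12) ●●○●○○●○●●●●●●●●●●●
13) ●○●●●●●●○●●●●●●●●●●
14) ○●○●●●●○●○●●●●●●●●●
15) ●●●○●●○●●●○●●●●●●●○
16) ○●○●○○●○●○●○●●●●●○●
17) ●●●●●●●●●●●●○●●●○●●
18) ●●●●●●●●●●●○●○●○●○●
19) ●●●●●●●●●●○●●●●●●●○
20) ○●●●●●●●●○●○●●●●●○●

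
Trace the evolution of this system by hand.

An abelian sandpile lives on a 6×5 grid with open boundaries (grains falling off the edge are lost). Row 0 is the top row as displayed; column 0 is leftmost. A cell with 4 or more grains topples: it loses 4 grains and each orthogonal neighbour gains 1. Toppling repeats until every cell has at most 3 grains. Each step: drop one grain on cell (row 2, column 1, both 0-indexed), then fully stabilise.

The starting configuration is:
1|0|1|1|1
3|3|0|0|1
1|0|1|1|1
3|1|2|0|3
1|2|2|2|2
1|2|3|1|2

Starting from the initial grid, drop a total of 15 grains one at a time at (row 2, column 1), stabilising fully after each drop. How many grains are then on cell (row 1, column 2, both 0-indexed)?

t=0: 1|0|1|1|1
3|3|0|0|1
1|0|1|1|1
3|1|2|0|3
1|2|2|2|2
1|2|3|1|2
t=1: 1|0|1|1|1
3|3|0|0|1
1|1|1|1|1
3|1|2|0|3
1|2|2|2|2
1|2|3|1|2
t=2: 1|0|1|1|1
3|3|0|0|1
1|2|1|1|1
3|1|2|0|3
1|2|2|2|2
1|2|3|1|2
t=3: 1|0|1|1|1
3|3|0|0|1
1|3|1|1|1
3|1|2|0|3
1|2|2|2|2
1|2|3|1|2
t=4: 2|1|1|1|1
0|1|1|0|1
3|1|2|1|1
3|2|2|0|3
1|2|2|2|2
1|2|3|1|2
t=5: 2|1|1|1|1
0|1|1|0|1
3|2|2|1|1
3|2|2|0|3
1|2|2|2|2
1|2|3|1|2
t=6: 2|1|1|1|1
0|1|1|0|1
3|3|2|1|1
3|2|2|0|3
1|2|2|2|2
1|2|3|1|2
t=7: 2|1|1|1|1
1|2|1|0|1
1|2|3|1|1
1|0|3|0|3
2|3|2|2|2
1|2|3|1|2
t=8: 2|1|1|1|1
1|2|1|0|1
1|3|3|1|1
1|0|3|0|3
2|3|2|2|2
1|2|3|1|2
t=9: 2|1|1|1|1
1|3|2|0|1
2|1|1|2|1
1|2|0|1|3
2|3|3|2|2
1|2|3|1|2
t=10: 2|1|1|1|1
1|3|2|0|1
2|2|1|2|1
1|2|0|1|3
2|3|3|2|2
1|2|3|1|2
t=11: 2|1|1|1|1
1|3|2|0|1
2|3|1|2|1
1|2|0|1|3
2|3|3|2|2
1|2|3|1|2
t=12: 2|2|1|1|1
2|0|3|0|1
3|1|2|2|1
1|3|0|1|3
2|3|3|2|2
1|2|3|1|2
t=13: 2|2|1|1|1
2|0|3|0|1
3|2|2|2|1
1|3|0|1|3
2|3|3|2|2
1|2|3|1|2
t=14: 2|2|1|1|1
2|0|3|0|1
3|3|2|2|1
1|3|0|1|3
2|3|3|2|2
1|2|3|1|2
t=15: 2|2|1|1|1
3|1|3|0|1
0|2|3|2|1
3|1|2|1|3
3|2|1|3|2
2|0|1|2|2

3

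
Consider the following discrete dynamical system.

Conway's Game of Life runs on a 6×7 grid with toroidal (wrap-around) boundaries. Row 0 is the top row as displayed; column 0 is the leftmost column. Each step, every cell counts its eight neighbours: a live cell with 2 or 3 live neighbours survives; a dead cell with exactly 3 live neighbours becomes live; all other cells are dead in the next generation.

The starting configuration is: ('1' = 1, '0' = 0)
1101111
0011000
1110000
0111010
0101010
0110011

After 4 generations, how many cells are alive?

7

t=0: 1101111
0011000
1110000
0111010
0101010
0110011
t=1: 0000000
0000010
1000100
0001001
0001010
0000000
t=2: 0000000
0000000
0000111
0001011
0000100
0000000
t=3: 0000000
0000010
0000101
0001001
0000110
0000000
t=4: 0000000
0000010
0000101
0001001
0000110
0000000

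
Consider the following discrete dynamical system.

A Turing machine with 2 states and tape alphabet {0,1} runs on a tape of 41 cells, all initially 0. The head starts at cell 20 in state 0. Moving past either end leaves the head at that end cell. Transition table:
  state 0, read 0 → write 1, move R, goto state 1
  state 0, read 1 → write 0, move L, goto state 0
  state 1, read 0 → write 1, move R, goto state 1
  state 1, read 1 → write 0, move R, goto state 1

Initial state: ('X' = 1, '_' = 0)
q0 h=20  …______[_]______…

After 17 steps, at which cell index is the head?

k=0  q0 h=20  …______[_]______…
k=1  q1 h=21  …_____X[_]______…
k=2  q1 h=22  …____XX[_]______…
k=3  q1 h=23  …___XXX[_]______…
k=4  q1 h=24  …__XXXX[_]______…
k=5  q1 h=25  …_XXXXX[_]______…
k=6  q1 h=26  …XXXXXX[_]______…
k=7  q1 h=27  …XXXXXX[_]______…
k=8  q1 h=28  …XXXXXX[_]______…
k=9  q1 h=29  …XXXXXX[_]______…
k=10  q1 h=30  …XXXXXX[_]______…
k=11  q1 h=31  …XXXXXX[_]______…
k=12  q1 h=32  …XXXXXX[_]______…
k=13  q1 h=33  …XXXXXX[_]______…
k=14  q1 h=34  …XXXXXX[_]______|
k=15  q1 h=35  …XXXXXX[_]_____|
k=16  q1 h=36  …XXXXXX[_]____|
k=17  q1 h=37  …XXXXXX[_]___|

37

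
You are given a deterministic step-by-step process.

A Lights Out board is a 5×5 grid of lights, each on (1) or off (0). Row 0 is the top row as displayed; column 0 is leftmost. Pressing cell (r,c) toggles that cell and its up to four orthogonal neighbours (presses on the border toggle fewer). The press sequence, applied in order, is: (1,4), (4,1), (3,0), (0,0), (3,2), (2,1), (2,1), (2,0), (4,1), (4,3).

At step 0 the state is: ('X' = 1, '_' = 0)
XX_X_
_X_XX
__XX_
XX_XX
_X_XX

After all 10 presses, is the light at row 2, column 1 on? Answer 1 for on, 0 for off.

t=0: XX_X_
_X_XX
__XX_
XX_XX
_X_XX
t=1: XX_XX
_X___
__XXX
XX_XX
_X_XX
t=2: XX_XX
_X___
__XXX
X__XX
X_XXX
t=3: XX_XX
_X___
X_XXX
_X_XX
__XXX
t=4: ___XX
XX___
X_XXX
_X_XX
__XXX
t=5: ___XX
XX___
X__XX
__X_X
___XX
t=6: ___XX
X____
_XXXX
_XX_X
___XX
t=7: ___XX
XX___
X__XX
__X_X
___XX
t=8: ___XX
_X___
_X_XX
X_X_X
___XX
t=9: ___XX
_X___
_X_XX
XXX_X
XXXXX
t=10: ___XX
_X___
_X_XX
XXXXX
XX___

1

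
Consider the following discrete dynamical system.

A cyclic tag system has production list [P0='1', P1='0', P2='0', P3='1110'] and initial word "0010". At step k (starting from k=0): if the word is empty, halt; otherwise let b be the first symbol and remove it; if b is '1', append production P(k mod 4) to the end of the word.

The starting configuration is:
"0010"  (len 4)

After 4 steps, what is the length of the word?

gen 0: "0010"  (len 4)
gen 1: "010"  (len 3)
gen 2: "10"  (len 2)
gen 3: "00"  (len 2)
gen 4: "0"  (len 1)

1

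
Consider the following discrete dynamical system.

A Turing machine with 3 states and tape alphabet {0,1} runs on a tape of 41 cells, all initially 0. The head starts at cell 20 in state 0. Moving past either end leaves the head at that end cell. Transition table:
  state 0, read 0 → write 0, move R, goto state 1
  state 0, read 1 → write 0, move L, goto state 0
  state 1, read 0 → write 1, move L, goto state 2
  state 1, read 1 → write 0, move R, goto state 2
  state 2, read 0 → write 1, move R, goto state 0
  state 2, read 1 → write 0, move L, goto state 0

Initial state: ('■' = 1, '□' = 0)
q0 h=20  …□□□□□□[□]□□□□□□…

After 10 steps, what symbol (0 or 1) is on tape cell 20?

0

gen 0: q0 h=20  …□□□□□□[□]□□□□□□…
gen 1: q1 h=21  …□□□□□□[□]□□□□□□…
gen 2: q2 h=20  …□□□□□□[□]■□□□□□…
gen 3: q0 h=21  …□□□□□■[■]□□□□□□…
gen 4: q0 h=20  …□□□□□□[■]□□□□□□…
gen 5: q0 h=19  …□□□□□□[□]□□□□□□…
gen 6: q1 h=20  …□□□□□□[□]□□□□□□…
gen 7: q2 h=19  …□□□□□□[□]■□□□□□…
gen 8: q0 h=20  …□□□□□■[■]□□□□□□…
gen 9: q0 h=19  …□□□□□□[■]□□□□□□…
gen 10: q0 h=18  …□□□□□□[□]□□□□□□…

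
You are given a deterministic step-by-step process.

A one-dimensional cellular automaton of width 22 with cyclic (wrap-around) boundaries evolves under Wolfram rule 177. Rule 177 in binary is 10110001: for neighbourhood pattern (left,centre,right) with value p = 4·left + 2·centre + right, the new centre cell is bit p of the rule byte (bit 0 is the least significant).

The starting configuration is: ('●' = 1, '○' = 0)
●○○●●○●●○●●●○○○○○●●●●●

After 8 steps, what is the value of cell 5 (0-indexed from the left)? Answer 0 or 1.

0

0) ●○○●●○●●○●●●○○○○○●●●●●
1) ○●○○○●○○●○●○●●●●○○●●●●
2) ●○●●○○●○○●○●○●●○●○○●●○
3) ○●○○●○○●○○●○●○○●○●○○○●
4) ●○●○○●○○●○○●○●○○●○●●○○
5) ○●○●○○●○○●○○●○●○○●○○●○
6) ○○●○●○○●○○●○○●○●○○●○○●
7) ●○○●○●○○●○○●○○●○●○○●○○
8) ○●○○●○●○○●○○●○○●○●○○●○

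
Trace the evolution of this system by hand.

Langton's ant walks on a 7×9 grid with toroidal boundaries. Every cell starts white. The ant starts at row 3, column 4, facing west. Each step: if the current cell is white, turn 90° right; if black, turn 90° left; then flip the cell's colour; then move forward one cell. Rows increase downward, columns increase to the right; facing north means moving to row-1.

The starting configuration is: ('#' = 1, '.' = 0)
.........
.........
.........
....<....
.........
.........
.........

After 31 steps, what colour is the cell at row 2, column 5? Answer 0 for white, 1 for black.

k=0  .........
.........
.........
....<....
.........
.........
.........
k=1  .........
.........
....^....
....#....
.........
.........
.........
k=2  .........
.........
....#>...
....#....
.........
.........
.........
k=3  .........
.........
....##...
....#v...
.........
.........
.........
k=4  .........
.........
....##...
....<#...
.........
.........
.........
k=5  .........
.........
....##...
.....#...
....v....
.........
.........
k=6  .........
.........
....##...
.....#...
...<#....
.........
.........
k=7  .........
.........
....##...
...^.#...
...##....
.........
.........
k=8  .........
.........
....##...
...#>#...
...##....
.........
.........
k=9  .........
.........
....##...
...###...
...#v....
.........
.........
k=10  .........
.........
....##...
...###...
...#.>...
.........
.........
k=11  .........
.........
....##...
...###...
...#.#...
.....v...
.........
k=12  .........
.........
....##...
...###...
...#.#...
....<#...
.........
k=13  .........
.........
....##...
...###...
...#^#...
....##...
.........
k=14  .........
.........
....##...
...###...
...##>...
....##...
.........
k=15  .........
.........
....##...
...##^...
...##....
....##...
.........
k=16  .........
.........
....##...
...#<....
...##....
....##...
.........
k=17  .........
.........
....##...
...#.....
...#v....
....##...
.........
k=18  .........
.........
....##...
...#.....
...#.>...
....##...
.........
k=19  .........
.........
....##...
...#.....
...#.#...
....#v...
.........
k=20  .........
.........
....##...
...#.....
...#.#...
....#.>..
.........
k=21  .........
.........
....##...
...#.....
...#.#...
....#.#..
......v..
k=22  .........
.........
....##...
...#.....
...#.#...
....#.#..
.....<#..
k=23  .........
.........
....##...
...#.....
...#.#...
....#^#..
.....##..
k=24  .........
.........
....##...
...#.....
...#.#...
....##>..
.....##..
k=25  .........
.........
....##...
...#.....
...#.#^..
....##...
.....##..
k=26  .........
.........
....##...
...#.....
...#.##>.
....##...
.....##..
k=27  .........
.........
....##...
...#.....
...#.###.
....##.v.
.....##..
k=28  .........
.........
....##...
...#.....
...#.###.
....##<#.
.....##..
k=29  .........
.........
....##...
...#.....
...#.#^#.
....####.
.....##..
k=30  .........
.........
....##...
...#.....
...#.<.#.
....####.
.....##..
k=31  .........
.........
....##...
...#.....
...#...#.
....#v##.
.....##..

1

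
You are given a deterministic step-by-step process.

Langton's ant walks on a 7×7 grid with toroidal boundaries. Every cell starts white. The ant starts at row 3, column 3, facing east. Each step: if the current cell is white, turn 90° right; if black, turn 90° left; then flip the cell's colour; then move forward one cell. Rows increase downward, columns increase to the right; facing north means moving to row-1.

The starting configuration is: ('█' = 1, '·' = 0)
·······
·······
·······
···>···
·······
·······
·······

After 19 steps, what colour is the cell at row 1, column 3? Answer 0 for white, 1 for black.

1

t=0: ·······
·······
·······
···>···
·······
·······
·······
t=1: ·······
·······
·······
···█···
···v···
·······
·······
t=2: ·······
·······
·······
···█···
··<█···
·······
·······
t=3: ·······
·······
·······
··^█···
··██···
·······
·······
t=4: ·······
·······
·······
··█>···
··██···
·······
·······
t=5: ·······
·······
···^···
··█····
··██···
·······
·······
t=6: ·······
·······
···█>··
··█····
··██···
·······
·······
t=7: ·······
·······
···██··
··█·v··
··██···
·······
·······
t=8: ·······
·······
···██··
··█<█··
··██···
·······
·······
t=9: ·······
·······
···^█··
··███··
··██···
·······
·······
t=10: ·······
·······
··<·█··
··███··
··██···
·······
·······
t=11: ·······
··^····
··█·█··
··███··
··██···
·······
·······
t=12: ·······
··█>···
··█·█··
··███··
··██···
·······
·······
t=13: ·······
··██···
··█v█··
··███··
··██···
·······
·······
t=14: ·······
··██···
··<██··
··███··
··██···
·······
·······
t=15: ·······
··██···
···██··
··v██··
··██···
·······
·······
t=16: ·······
··██···
···██··
···>█··
··██···
·······
·······
t=17: ·······
··██···
···^█··
····█··
··██···
·······
·······
t=18: ·······
··██···
··<·█··
····█··
··██···
·······
·······
t=19: ·······
··^█···
··█·█··
····█··
··██···
·······
·······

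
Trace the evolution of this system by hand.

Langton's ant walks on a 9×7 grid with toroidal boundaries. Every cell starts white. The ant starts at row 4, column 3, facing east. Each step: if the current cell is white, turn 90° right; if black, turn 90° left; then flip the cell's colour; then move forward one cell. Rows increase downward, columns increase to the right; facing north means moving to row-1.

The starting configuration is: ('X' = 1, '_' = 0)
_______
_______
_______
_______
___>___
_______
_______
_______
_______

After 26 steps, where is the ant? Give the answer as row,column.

3,0

0) _______
_______
_______
_______
___>___
_______
_______
_______
_______
1) _______
_______
_______
_______
___X___
___v___
_______
_______
_______
2) _______
_______
_______
_______
___X___
__<X___
_______
_______
_______
3) _______
_______
_______
_______
__^X___
__XX___
_______
_______
_______
4) _______
_______
_______
_______
__X>___
__XX___
_______
_______
_______
5) _______
_______
_______
___^___
__X____
__XX___
_______
_______
_______
6) _______
_______
_______
___X>__
__X____
__XX___
_______
_______
_______
7) _______
_______
_______
___XX__
__X_v__
__XX___
_______
_______
_______
8) _______
_______
_______
___XX__
__X<X__
__XX___
_______
_______
_______
9) _______
_______
_______
___^X__
__XXX__
__XX___
_______
_______
_______
10) _______
_______
_______
__<_X__
__XXX__
__XX___
_______
_______
_______
11) _______
_______
__^____
__X_X__
__XXX__
__XX___
_______
_______
_______
12) _______
_______
__X>___
__X_X__
__XXX__
__XX___
_______
_______
_______
13) _______
_______
__XX___
__XvX__
__XXX__
__XX___
_______
_______
_______
14) _______
_______
__XX___
__<XX__
__XXX__
__XX___
_______
_______
_______
15) _______
_______
__XX___
___XX__
__vXX__
__XX___
_______
_______
_______
16) _______
_______
__XX___
___XX__
___>X__
__XX___
_______
_______
_______
17) _______
_______
__XX___
___^X__
____X__
__XX___
_______
_______
_______
18) _______
_______
__XX___
__<_X__
____X__
__XX___
_______
_______
_______
19) _______
_______
__^X___
__X_X__
____X__
__XX___
_______
_______
_______
20) _______
_______
_<_X___
__X_X__
____X__
__XX___
_______
_______
_______
21) _______
_^_____
_X_X___
__X_X__
____X__
__XX___
_______
_______
_______
22) _______
_X>____
_X_X___
__X_X__
____X__
__XX___
_______
_______
_______
23) _______
_XX____
_XvX___
__X_X__
____X__
__XX___
_______
_______
_______
24) _______
_XX____
_<XX___
__X_X__
____X__
__XX___
_______
_______
_______
25) _______
_XX____
__XX___
_vX_X__
____X__
__XX___
_______
_______
_______
26) _______
_XX____
__XX___
<XX_X__
____X__
__XX___
_______
_______
_______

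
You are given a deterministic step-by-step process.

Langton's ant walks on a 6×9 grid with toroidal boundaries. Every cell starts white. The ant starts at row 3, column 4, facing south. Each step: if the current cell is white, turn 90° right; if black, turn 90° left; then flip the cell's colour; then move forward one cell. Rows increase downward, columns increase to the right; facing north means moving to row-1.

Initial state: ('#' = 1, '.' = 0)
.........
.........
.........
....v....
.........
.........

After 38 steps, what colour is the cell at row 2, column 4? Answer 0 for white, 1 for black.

step 0: .........
.........
.........
....v....
.........
.........
step 1: .........
.........
.........
...<#....
.........
.........
step 2: .........
.........
...^.....
...##....
.........
.........
step 3: .........
.........
...#>....
...##....
.........
.........
step 4: .........
.........
...##....
...#v....
.........
.........
step 5: .........
.........
...##....
...#.>...
.........
.........
step 6: .........
.........
...##....
...#.#...
.....v...
.........
step 7: .........
.........
...##....
...#.#...
....<#...
.........
step 8: .........
.........
...##....
...#^#...
....##...
.........
step 9: .........
.........
...##....
...##>...
....##...
.........
step 10: .........
.........
...##^...
...##....
....##...
.........
step 11: .........
.........
...###>..
...##....
....##...
.........
step 12: .........
.........
...####..
...##.v..
....##...
.........
step 13: .........
.........
...####..
...##<#..
....##...
.........
step 14: .........
.........
...##^#..
...####..
....##...
.........
step 15: .........
.........
...#<.#..
...####..
....##...
.........
step 16: .........
.........
...#..#..
...#v##..
....##...
.........
step 17: .........
.........
...#..#..
...#.>#..
....##...
.........
step 18: .........
.........
...#.^#..
...#..#..
....##...
.........
step 19: .........
.........
...#.#>..
...#..#..
....##...
.........
step 20: .........
......^..
...#.#...
...#..#..
....##...
.........
step 21: .........
......#>.
...#.#...
...#..#..
....##...
.........
step 22: .........
......##.
...#.#.v.
...#..#..
....##...
.........
step 23: .........
......##.
...#.#<#.
...#..#..
....##...
.........
step 24: .........
......^#.
...#.###.
...#..#..
....##...
.........
step 25: .........
.....<.#.
...#.###.
...#..#..
....##...
.........
step 26: .....^...
.....#.#.
...#.###.
...#..#..
....##...
.........
step 27: .....#>..
.....#.#.
...#.###.
...#..#..
....##...
.........
step 28: .....##..
.....#v#.
...#.###.
...#..#..
....##...
.........
step 29: .....##..
.....<##.
...#.###.
...#..#..
....##...
.........
step 30: .....##..
......##.
...#.v##.
...#..#..
....##...
.........
step 31: .....##..
......##.
...#..>#.
...#..#..
....##...
.........
step 32: .....##..
......^#.
...#...#.
...#..#..
....##...
.........
step 33: .....##..
.....<.#.
...#...#.
...#..#..
....##...
.........
step 34: .....^#..
.....#.#.
...#...#.
...#..#..
....##...
.........
step 35: ....<.#..
.....#.#.
...#...#.
...#..#..
....##...
.........
step 36: ....#.#..
.....#.#.
...#...#.
...#..#..
....##...
....^....
step 37: ....#.#..
.....#.#.
...#...#.
...#..#..
....##...
....#>...
step 38: ....#v#..
.....#.#.
...#...#.
...#..#..
....##...
....##...

0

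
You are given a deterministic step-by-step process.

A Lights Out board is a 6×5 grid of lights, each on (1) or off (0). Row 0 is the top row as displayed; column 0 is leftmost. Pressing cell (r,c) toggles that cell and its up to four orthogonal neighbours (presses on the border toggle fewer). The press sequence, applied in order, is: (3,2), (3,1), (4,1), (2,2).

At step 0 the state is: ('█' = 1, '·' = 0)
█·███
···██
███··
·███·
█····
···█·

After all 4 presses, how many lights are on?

14

t=0: █·███
···██
███··
·███·
█····
···█·
t=1: █·███
···██
██···
·····
█·█··
···█·
t=2: █·███
···██
█····
███··
███··
···█·
t=3: █·███
···██
█····
█·█··
·····
·█·█·
t=4: █·███
··███
████·
█····
·····
·█·█·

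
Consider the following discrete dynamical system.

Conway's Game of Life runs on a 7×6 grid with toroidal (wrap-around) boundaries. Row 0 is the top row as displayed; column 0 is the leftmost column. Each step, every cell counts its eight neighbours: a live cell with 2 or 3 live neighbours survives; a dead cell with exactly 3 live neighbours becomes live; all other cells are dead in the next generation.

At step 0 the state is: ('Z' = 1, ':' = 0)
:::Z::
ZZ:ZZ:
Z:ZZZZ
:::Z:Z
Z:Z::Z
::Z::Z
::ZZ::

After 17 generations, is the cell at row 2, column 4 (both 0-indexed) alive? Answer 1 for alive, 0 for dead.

k=0  :::Z::
ZZ:ZZ:
Z:ZZZZ
:::Z:Z
Z:Z::Z
::Z::Z
::ZZ::
k=1  :Z::::
ZZ::::
::::::
::::::
ZZZZ:Z
Z:Z:ZZ
::ZZZ:
k=2  ZZ:Z::
ZZ::::
::::::
ZZZ:::
::ZZ::
::::::
Z:Z:Z:
k=3  :::Z::
ZZZ:::
::Z:::
:ZZZ::
::ZZ::
:ZZ:::
Z:ZZ:Z
k=4  :::ZZZ
:ZZZ::
Z:::::
:Z::::
::::::
Z:::Z:
Z::ZZ:
k=5  ZZ:::Z
ZZZZ:Z
Z:::::
::::::
::::::
:::ZZ:
Z:::::
k=6  ::::Z:
::Z:Z:
Z:Z::Z
::::::
::::::
::::::
ZZ::Z:
k=7  :Z::Z:
:Z::Z:
:Z:Z:Z
::::::
::::::
::::::
:::::Z
k=8  Z:::ZZ
:Z:ZZZ
Z:Z:Z:
::::::
::::::
::::::
::::::
k=9  Z::Z::
:ZZ:::
ZZZ:Z:
::::::
::::::
::::::
:::::Z
k=10  ZZZ:::
:::::Z
Z:ZZ::
:Z::::
::::::
::::::
::::::
k=11  ZZ::::
:::Z:Z
ZZZ:::
:ZZ:::
::::::
::::::
:Z::::
k=12  ZZZ:::
:::::Z
Z::Z::
Z:Z:::
::::::
::::::
ZZ::::
k=13  ::Z::Z
::Z::Z
ZZ:::Z
:Z::::
::::::
::::::
Z:Z:::
k=14  Z:ZZ:Z
::Z:ZZ
:ZZ::Z
:Z::::
::::::
::::::
:Z::::
k=15  Z:ZZ:Z
::::::
:ZZZZZ
ZZZ:::
::::::
::::::
ZZZ:::
k=16  Z:ZZ:Z
::::::
:::ZZZ
Z:::ZZ
:Z::::
:Z::::
Z:ZZ:Z
k=17  Z:ZZ:Z
Z:Z:::
Z::Z::
Z::Z::
:Z:::Z
:Z::::
:::Z:Z

0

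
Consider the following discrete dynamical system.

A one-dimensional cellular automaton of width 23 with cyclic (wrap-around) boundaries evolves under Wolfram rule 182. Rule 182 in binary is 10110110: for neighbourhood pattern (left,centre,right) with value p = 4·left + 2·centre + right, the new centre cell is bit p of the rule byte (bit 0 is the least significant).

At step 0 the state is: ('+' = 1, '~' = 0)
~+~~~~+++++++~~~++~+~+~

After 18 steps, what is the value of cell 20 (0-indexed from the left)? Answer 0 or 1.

1

k=0  ~+~~~~+++++++~~~++~+~+~
k=1  +++~~+~+++++~+~+~~+++++
k=2  ++~++++~+++~++++++~++++
k=3  +~+~++~+~+~+~++++~+~+++
k=4  ~+++~~+++++++~++~+++~++
k=5  +~+~++~+++++~+~~+~+~+~~
k=6  ++++~~+~+++~+++++++++++
k=7  +++~++++~+~+~++++++++++
k=8  ++~+~++~+++++~+++++++++
k=9  +~+++~~+~+++~+~++++++++
k=10  ~+~+~++++~+~+++~+++++++
k=11  +++++~++~+++~+~+~+++++~
k=12  ~+++~+~~+~+~+++++~+++~+
k=13  +~+~++++++++~+++~+~+~++
k=14  ~+++~++++++~+~+~+++++~+
k=15  +~+~+~++++~+++++~+++~++
k=16  ~+++++~++~+~+++~+~+~+~+
k=17  +~+++~+~~+++~+~++++++++
k=18  ~+~+~++++~+~+++~+++++++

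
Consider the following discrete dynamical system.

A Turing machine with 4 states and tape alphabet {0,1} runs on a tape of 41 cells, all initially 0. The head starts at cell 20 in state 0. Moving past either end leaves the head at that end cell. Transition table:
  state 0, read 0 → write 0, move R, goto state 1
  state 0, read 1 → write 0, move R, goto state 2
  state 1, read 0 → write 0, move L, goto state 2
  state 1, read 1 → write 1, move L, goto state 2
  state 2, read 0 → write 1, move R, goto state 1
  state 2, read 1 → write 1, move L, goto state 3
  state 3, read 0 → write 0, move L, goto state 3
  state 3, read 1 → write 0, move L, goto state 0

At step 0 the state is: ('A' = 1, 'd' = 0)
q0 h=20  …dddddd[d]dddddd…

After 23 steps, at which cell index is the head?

1

[0] q0 h=20  …dddddd[d]dddddd…
[1] q1 h=21  …dddddd[d]dddddd…
[2] q2 h=20  …dddddd[d]dddddd…
[3] q1 h=21  …dddddA[d]dddddd…
[4] q2 h=20  …dddddd[A]dddddd…
[5] q3 h=19  …dddddd[d]Addddd…
[6] q3 h=18  …dddddd[d]dAdddd…
[7] q3 h=17  …dddddd[d]ddAddd…
[8] q3 h=16  …dddddd[d]dddAdd…
[9] q3 h=15  …dddddd[d]ddddAd…
[10] q3 h=14  …dddddd[d]dddddA…
[11] q3 h=13  …dddddd[d]dddddd…
[12] q3 h=12  …dddddd[d]dddddd…
[13] q3 h=11  …dddddd[d]dddddd…
[14] q3 h=10  …dddddd[d]dddddd…
[15] q3 h= 9  …dddddd[d]dddddd…
[16] q3 h= 8  …dddddd[d]dddddd…
[17] q3 h= 7  …dddddd[d]dddddd…
[18] q3 h= 6  |dddddd[d]dddddd…
[19] q3 h= 5  |ddddd[d]dddddd…
[20] q3 h= 4  |dddd[d]dddddd…
[21] q3 h= 3  |ddd[d]dddddd…
[22] q3 h= 2  |dd[d]dddddd…
[23] q3 h= 1  |d[d]dddddd…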